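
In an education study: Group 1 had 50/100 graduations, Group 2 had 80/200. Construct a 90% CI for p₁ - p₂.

p̂₁ = 0.5, p̂₂ = 0.4. Difference = 0.1. CI = (-0.0, 0.2)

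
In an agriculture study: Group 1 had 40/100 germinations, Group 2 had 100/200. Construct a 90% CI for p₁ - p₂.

p̂₁ = 0.4, p̂₂ = 0.5. Difference = -0.1. CI = (-0.199, -0.001)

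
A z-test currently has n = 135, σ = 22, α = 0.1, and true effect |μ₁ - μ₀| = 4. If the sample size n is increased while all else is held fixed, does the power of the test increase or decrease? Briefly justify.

Power increases: a larger n shrinks the standard error σ/√n, moving the sampling distribution under H₁ further from the critical value.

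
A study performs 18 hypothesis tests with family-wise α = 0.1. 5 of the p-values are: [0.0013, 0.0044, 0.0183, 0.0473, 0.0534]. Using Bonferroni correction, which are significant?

Bonferroni α = 0.1/18 = 0.00556. Significant p-values: [0.0013, 0.0044]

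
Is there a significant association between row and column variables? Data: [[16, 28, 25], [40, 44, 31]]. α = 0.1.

χ² = 3.183. df = 2, critical = 4.605. Fail to reject H₀. No evidence of dependence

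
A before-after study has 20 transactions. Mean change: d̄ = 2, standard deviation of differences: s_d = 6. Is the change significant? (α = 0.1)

t = d̄/(s_d/√n) = 2/(6/√20) = 1.491. df = 19, critical t = ±1.729. Fail to reject H₀.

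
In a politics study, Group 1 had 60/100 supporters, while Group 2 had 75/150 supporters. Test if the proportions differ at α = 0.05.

p̂₁ = 0.6, p̂₂ = 0.5, pooled p̂ = 0.54. z = 1.554. Critical: ±1.96. Fail to reject H₀.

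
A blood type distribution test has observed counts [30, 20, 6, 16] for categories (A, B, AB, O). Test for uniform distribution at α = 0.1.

Expected = 18 each. χ² = Σ(O-E)²/E = 16.444. df = 3, critical value = 6.251. Reject H₀.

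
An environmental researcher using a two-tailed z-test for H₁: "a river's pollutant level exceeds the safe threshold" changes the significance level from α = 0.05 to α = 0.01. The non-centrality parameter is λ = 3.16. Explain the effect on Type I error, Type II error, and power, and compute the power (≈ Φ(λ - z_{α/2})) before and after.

Decreasing α from 0.05 to 0.01:
• Type I error rate decreases (α is the Type I rate by definition).
• Critical value moves from z_{α/2} = 1.96 to 2.576, so power = Φ(λ - z_{α/2}) goes from Φ(3.16 - 1.96) = 0.885 to Φ(3.16 - 2.576) = 0.72.
• Type II error rate β = 1 - power therefore increases (0.115 → 0.28).
Appropriate when false positives are costly — here, shutting down a compliant factory unnecessarily.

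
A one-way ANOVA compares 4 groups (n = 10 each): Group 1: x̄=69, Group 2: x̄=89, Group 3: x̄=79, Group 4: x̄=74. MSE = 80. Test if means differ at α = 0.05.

Grand mean = 77.75. SS_between = 2187.5, MS_between = 729.17. F = 9.115, F_crit ≈ 2.866. Reject H₀.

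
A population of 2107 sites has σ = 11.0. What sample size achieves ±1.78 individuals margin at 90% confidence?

Without FPC: n₀ = (1.645×11.0/1.78)² = 103.342. With FPC: n = n₀N/(n₀+N-1) = 98.6 → n = 99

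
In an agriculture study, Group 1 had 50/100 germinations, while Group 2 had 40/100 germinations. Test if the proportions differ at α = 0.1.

p̂₁ = 0.5, p̂₂ = 0.4, pooled p̂ = 0.45. z = 1.421. Critical: ±1.645. Fail to reject H₀.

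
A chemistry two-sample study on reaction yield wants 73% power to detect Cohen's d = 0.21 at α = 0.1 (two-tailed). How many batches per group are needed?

z_{α/2} = 1.645, z_β = Φ⁻¹(0.73) = 0.613. For small effect (d = 0.21): n per group = 2(z_{α/2} + z_β)²/d² = 2(1.645 + 0.613)²/0.21² = 231.2 → 232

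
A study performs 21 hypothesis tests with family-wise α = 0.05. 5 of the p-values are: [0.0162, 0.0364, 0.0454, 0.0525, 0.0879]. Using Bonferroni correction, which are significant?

Bonferroni α = 0.05/21 = 0.00238. None of the given p-values are significant.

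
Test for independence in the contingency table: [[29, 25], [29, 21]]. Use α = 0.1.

χ² = 0.194. df = 1, critical = 2.706. Fail to reject H₀. No evidence of dependence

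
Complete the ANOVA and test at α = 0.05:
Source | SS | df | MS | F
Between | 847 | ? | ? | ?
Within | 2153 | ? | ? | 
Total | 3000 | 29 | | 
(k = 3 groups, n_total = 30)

df_between = 2, df_within = 27. MS_between = 423.5, MS_within = 79.74. F = 5.311, F_crit ≈ 3.354. Reject H₀.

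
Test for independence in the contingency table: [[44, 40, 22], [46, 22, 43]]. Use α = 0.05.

χ² = 11.946. df = 2, critical = 5.991. Reject H₀. Variables are dependent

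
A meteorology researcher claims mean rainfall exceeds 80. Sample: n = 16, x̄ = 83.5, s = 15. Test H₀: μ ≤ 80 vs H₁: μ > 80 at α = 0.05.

t = (83.5 - 80)/(15/√16) = 0.933, df = 15. Critical t = 1.753. Fail to reject H₀.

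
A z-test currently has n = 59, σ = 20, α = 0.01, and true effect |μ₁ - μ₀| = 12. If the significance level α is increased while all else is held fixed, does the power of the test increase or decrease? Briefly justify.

Power increases: a larger α lowers the critical value, so more of the H₁ sampling distribution falls in the rejection region.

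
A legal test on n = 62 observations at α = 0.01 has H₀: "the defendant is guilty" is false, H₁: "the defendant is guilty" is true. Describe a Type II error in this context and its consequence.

Type II error: failing to reject H₀ when it is false — concluding that the defendant is guilty is not supported when in fact it is. Consequence: acquitting a guilty person.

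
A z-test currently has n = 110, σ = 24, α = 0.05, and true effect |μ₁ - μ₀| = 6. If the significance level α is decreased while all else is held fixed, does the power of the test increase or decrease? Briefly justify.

Power decreases: a smaller α raises the critical value, so less of the H₁ sampling distribution falls in the rejection region.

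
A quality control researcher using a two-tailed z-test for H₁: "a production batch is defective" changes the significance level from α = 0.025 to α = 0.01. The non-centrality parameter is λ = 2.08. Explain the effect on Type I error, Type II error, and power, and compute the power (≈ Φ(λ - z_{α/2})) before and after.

Decreasing α from 0.025 to 0.01:
• Type I error rate decreases (α is the Type I rate by definition).
• Critical value moves from z_{α/2} = 2.241 to 2.576, so power = Φ(λ - z_{α/2}) goes from Φ(2.08 - 2.241) = 0.436 to Φ(2.08 - 2.576) = 0.31.
• Type II error rate β = 1 - power therefore increases (0.564 → 0.69).
Appropriate when false positives are costly — here, scrapping a good batch — wasted material and cost for no reason.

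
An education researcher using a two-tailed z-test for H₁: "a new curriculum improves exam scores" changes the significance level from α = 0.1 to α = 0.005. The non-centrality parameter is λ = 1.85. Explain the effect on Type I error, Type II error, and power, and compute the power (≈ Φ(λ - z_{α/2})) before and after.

Decreasing α from 0.1 to 0.005:
• Type I error rate decreases (α is the Type I rate by definition).
• Critical value moves from z_{α/2} = 1.645 to 2.807, so power = Φ(λ - z_{α/2}) goes from Φ(1.85 - 1.645) = 0.581 to Φ(1.85 - 2.807) = 0.169.
• Type II error rate β = 1 - power therefore increases (0.419 → 0.831).
Appropriate when false positives are costly — here, adopting a curriculum that gives no real benefit — disruption for nothing.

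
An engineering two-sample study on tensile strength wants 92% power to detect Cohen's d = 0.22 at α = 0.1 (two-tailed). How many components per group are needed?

z_{α/2} = 1.645, z_β = Φ⁻¹(0.92) = 1.405. For small effect (d = 0.22): n per group = 2(z_{α/2} + z_β)²/d² = 2(1.645 + 1.405)²/0.22² = 384.4 → 385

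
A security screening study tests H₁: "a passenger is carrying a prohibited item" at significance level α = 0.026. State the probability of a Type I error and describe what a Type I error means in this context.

P(Type I error) = α = 0.026. A Type I error is rejecting H₀ when H₀ is actually true (false positive) — here, concluding that a passenger is carrying a prohibited item when in fact this is not the case. Consequence: detaining an innocent passenger — delay and inconvenience.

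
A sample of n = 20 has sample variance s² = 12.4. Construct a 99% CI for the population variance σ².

df = 19. χ²_{0.005} = 38.582, χ²_{0.995} = 6.844. CI for σ² = ((n-1)s²/χ²_{α/2}, (n-1)s²/χ²_{1-α/2}) = (19·12.4/38.582, 19·12.4/6.844) = (6.11, 34.42)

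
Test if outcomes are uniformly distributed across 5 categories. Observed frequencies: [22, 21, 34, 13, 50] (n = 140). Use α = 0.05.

Expected = 28 each. χ² = Σ(O-E)²/E = 29.643. df = 4, critical value = 9.488. Reject H₀.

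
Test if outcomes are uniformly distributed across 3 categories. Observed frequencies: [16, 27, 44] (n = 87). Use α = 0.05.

Expected = 29 each. χ² = Σ(O-E)²/E = 13.724. df = 2, critical value = 5.991. Reject H₀.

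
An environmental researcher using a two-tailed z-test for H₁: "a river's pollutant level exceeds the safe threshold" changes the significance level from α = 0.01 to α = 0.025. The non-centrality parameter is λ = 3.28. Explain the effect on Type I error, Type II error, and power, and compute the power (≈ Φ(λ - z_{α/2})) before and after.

Increasing α from 0.01 to 0.025:
• Type I error rate increases (α is the Type I rate by definition).
• Critical value moves from z_{α/2} = 2.576 to 2.241, so power = Φ(λ - z_{α/2}) goes from Φ(3.28 - 2.576) = 0.759 to Φ(3.28 - 2.241) = 0.851.
• Type II error rate β = 1 - power therefore decreases (0.241 → 0.149).
Appropriate when false negatives are costly — here, allowing unsafe pollution to continue.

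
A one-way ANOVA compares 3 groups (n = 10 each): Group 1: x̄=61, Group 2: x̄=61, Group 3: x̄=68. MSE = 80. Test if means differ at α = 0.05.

Grand mean = 63.33. SS_between = 326.67, MS_between = 163.33. F = 2.042, F_crit ≈ 3.354. Fail to reject H₀.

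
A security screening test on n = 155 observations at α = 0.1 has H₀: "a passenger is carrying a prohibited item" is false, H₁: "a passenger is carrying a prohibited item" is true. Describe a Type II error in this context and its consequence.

Type II error: failing to reject H₀ when it is false — concluding that a passenger is carrying a prohibited item is not supported when in fact it is. Consequence: letting a prohibited item through — security breach.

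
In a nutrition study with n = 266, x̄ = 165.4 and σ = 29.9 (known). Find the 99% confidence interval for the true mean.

CI = x̄ ± z*(σ/√n) = 165.4 ± 2.576(29.9/√266) = 165.4 ± 4.72 = (160.68, 170.12)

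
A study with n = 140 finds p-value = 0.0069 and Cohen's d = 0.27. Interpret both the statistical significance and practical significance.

Statistically significant (p = 0.0069 < 0.05). Cohen's d = 0.27 indicates a small effect size. Both statistical and practical significance should be considered.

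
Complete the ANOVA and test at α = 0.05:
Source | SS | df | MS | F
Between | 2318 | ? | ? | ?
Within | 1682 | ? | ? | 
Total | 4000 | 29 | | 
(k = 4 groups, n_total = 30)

df_between = 3, df_within = 26. MS_between = 772.67, MS_within = 64.69. F = 11.944, F_crit ≈ 2.975. Reject H₀.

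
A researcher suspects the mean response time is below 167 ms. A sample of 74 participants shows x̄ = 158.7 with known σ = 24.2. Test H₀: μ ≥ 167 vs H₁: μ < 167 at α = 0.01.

z = -2.95. Critical value: -2.33. Reject H₀.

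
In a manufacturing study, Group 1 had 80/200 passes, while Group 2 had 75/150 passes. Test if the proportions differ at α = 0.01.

p̂₁ = 0.4, p̂₂ = 0.5, pooled p̂ = 0.443. z = -1.864. Critical: ±2.576. Fail to reject H₀.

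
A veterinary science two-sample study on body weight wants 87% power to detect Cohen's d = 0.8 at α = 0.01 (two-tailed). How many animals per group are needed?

z_{α/2} = 2.576, z_β = Φ⁻¹(0.87) = 1.126. For large effect (d = 0.8): n per group = 2(z_{α/2} + z_β)²/d² = 2(2.576 + 1.126)²/0.8² = 42.8 → 43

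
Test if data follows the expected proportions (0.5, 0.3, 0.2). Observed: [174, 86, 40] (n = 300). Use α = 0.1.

Expected: [150.0, 90.0, 60.0]. χ² = 10.684. df = 2, critical = 4.605. Reject H₀.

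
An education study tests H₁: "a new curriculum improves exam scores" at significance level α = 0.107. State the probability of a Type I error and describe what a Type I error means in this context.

P(Type I error) = α = 0.107. A Type I error is rejecting H₀ when H₀ is actually true (false positive) — here, concluding that a new curriculum improves exam scores when in fact this is not the case. Consequence: adopting a curriculum that gives no real benefit — disruption for nothing.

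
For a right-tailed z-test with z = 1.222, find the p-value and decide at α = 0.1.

p = P(Z > 1.222) = 1 - Φ(1.222) ≈ 0.1109. Since p ≥ 0.1, fail to reject H₀ (not significant) at α = 0.1.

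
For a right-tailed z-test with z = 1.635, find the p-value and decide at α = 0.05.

p = P(Z > 1.635) = 1 - Φ(1.635) ≈ 0.051. Since p ≥ 0.05, fail to reject H₀ (not significant) at α = 0.05.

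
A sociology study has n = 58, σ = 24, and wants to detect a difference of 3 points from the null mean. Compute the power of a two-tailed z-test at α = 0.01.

SE = σ/√n = 24/√58 = 3.151. Non-centrality λ = d/SE = 3/3.151 = 0.952. Power ≈ Φ(λ - z_{α/2}) = Φ(0.952 - 2.576) = Φ(-1.624) = 0.052.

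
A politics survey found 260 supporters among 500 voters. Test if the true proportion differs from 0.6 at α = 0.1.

p̂ = 0.52, p₀ = 0.6. z = (p̂ - p₀)/√(p₀(1-p₀)/n) = -3.651. Critical: ±1.645. Reject H₀.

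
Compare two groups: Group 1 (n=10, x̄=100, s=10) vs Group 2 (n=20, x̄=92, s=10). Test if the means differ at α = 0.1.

Pooled sp = 10.0. t = 2.066, df = 28. Critical t = ±1.701. Reject H₀.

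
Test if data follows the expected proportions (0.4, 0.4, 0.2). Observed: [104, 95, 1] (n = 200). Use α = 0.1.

Expected: [80.0, 80.0, 40.0]. χ² = 48.038. df = 2, critical = 4.605. Reject H₀.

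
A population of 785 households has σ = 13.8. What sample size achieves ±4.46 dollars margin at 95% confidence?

Without FPC: n₀ = (1.96×13.8/4.46)² = 36.779. With FPC: n = n₀N/(n₀+N-1) = 35.2 → n = 36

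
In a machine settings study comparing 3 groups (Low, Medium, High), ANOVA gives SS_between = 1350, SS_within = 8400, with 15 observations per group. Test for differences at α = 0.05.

df_between = 2, df_within = 42. F = MS_between/MS_within = 675.0/200.0 = 3.375. F_crit ≈ 3.22. Reject H₀. At least one mean differs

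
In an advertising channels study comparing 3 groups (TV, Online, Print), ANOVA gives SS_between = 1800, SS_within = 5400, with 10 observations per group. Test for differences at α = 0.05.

df_between = 2, df_within = 27. F = MS_between/MS_within = 900.0/200.0 = 4.5. F_crit ≈ 3.354. Reject H₀. At least one mean differs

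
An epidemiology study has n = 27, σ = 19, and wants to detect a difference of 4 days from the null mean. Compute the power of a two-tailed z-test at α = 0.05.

SE = σ/√n = 19/√27 = 3.657. Non-centrality λ = d/SE = 4/3.657 = 1.094. Power ≈ Φ(λ - z_{α/2}) = Φ(1.094 - 1.96) = Φ(-0.866) = 0.193.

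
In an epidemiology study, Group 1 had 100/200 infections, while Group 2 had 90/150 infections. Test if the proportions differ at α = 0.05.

p̂₁ = 0.5, p̂₂ = 0.6, pooled p̂ = 0.543. z = -1.858. Critical: ±1.96. Fail to reject H₀.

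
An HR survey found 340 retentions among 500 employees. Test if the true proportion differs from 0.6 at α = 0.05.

p̂ = 0.68, p₀ = 0.6. z = (p̂ - p₀)/√(p₀(1-p₀)/n) = 3.651. Critical: ±1.96. Reject H₀.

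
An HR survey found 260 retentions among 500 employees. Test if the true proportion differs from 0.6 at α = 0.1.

p̂ = 0.52, p₀ = 0.6. z = (p̂ - p₀)/√(p₀(1-p₀)/n) = -3.651. Critical: ±1.645. Reject H₀.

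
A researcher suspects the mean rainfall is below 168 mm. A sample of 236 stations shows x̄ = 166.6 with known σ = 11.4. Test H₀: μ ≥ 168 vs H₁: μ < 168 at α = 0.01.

z = -1.887. Critical value: -2.33. Fail to reject H₀.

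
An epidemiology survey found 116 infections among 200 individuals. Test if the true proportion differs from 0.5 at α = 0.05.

p̂ = 0.58, p₀ = 0.5. z = (p̂ - p₀)/√(p₀(1-p₀)/n) = 2.263. Critical: ±1.96. Reject H₀.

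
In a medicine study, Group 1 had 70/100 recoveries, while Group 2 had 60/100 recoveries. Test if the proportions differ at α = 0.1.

p̂₁ = 0.7, p̂₂ = 0.6, pooled p̂ = 0.65. z = 1.482. Critical: ±1.645. Fail to reject H₀.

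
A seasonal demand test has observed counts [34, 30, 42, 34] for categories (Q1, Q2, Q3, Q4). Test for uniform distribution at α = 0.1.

Expected = 35 each. χ² = Σ(O-E)²/E = 2.171. df = 3, critical value = 6.251. Fail to reject H₀.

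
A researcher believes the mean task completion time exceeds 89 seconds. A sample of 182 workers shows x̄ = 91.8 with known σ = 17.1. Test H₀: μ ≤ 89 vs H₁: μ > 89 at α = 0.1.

z = 2.209. Critical value: 1.28. Reject H₀.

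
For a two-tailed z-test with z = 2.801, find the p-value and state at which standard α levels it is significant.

p = 2·P(Z > |2.801|) = 2·(1 - Φ(2.801)) ≈ 0.0051. Significant at α = 0.1; Significant at α = 0.05; Significant at α = 0.01.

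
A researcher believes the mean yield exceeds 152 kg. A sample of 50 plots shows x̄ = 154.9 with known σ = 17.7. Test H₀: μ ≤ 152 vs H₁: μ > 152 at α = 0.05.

z = 1.159. Critical value: 1.645. Fail to reject H₀.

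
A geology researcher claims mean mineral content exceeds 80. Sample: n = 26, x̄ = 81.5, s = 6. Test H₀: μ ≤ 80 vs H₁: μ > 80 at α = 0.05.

t = (81.5 - 80)/(6/√26) = 1.275, df = 25. Critical t = 1.708. Fail to reject H₀.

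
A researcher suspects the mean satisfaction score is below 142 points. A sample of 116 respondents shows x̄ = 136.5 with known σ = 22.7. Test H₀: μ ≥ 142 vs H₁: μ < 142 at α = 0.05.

z = -2.61. Critical value: -1.645. Reject H₀.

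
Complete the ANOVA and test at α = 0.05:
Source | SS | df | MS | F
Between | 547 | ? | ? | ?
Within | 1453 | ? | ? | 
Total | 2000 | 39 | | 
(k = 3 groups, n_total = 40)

df_between = 2, df_within = 37. MS_between = 273.5, MS_within = 39.27. F = 6.965, F_crit ≈ 3.252. Reject H₀.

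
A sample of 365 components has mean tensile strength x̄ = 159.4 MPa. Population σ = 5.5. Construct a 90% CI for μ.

CI = x̄ ± z*(σ/√n) = 159.4 ± 1.645(5.5/√365) = 159.4 ± 0.47 = (158.93, 159.87)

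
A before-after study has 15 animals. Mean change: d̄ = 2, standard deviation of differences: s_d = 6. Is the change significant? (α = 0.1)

t = d̄/(s_d/√n) = 2/(6/√15) = 1.291. df = 14, critical t = ±1.761. Fail to reject H₀.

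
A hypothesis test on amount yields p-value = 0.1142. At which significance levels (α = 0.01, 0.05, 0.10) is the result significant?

p = 0.1142. Not significant at any of the given levels.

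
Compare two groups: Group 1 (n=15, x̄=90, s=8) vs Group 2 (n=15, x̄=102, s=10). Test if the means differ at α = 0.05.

Pooled sp = 9.06. t = -3.629, df = 28. Critical t = ±2.048. Reject H₀.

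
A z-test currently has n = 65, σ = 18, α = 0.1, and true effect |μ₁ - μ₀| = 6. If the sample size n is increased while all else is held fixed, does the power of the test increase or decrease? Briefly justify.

Power increases: a larger n shrinks the standard error σ/√n, moving the sampling distribution under H₁ further from the critical value.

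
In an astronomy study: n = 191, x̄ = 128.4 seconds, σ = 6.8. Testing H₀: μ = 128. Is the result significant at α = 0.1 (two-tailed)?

z = (128.4 - 128)/(6.8/√191) = 0.813. Since |z| ≤ 1.645, not significant at α = 0.1.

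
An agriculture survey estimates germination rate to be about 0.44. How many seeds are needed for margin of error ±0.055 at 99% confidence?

n = z²p(1-p)/E² = 2.576²×0.44×0.56/0.055² = 540.5 → n = 541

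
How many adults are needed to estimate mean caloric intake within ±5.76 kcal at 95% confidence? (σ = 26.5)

n = (z*σ/E)² = (1.96×26.5/5.76)² = 81.3 → n = 82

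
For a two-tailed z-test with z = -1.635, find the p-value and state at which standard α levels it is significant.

p = 2·P(Z > |-1.635|) = 2·(1 - Φ(1.635)) ≈ 0.102. Not significant at any standard level.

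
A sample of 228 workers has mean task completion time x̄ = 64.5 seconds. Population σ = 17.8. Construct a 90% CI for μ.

CI = x̄ ± z*(σ/√n) = 64.5 ± 1.645(17.8/√228) = 64.5 ± 1.94 = (62.56, 66.44)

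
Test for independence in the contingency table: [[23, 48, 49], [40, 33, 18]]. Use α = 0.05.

χ² = 18.064. df = 2, critical = 5.991. Reject H₀. Variables are dependent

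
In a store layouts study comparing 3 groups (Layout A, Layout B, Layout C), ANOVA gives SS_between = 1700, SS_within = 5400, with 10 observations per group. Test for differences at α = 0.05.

df_between = 2, df_within = 27. F = MS_between/MS_within = 850.0/200.0 = 4.25. F_crit ≈ 3.354. Reject H₀. At least one mean differs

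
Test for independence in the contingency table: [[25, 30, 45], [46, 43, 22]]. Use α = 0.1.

χ² = 15.892. df = 2, critical = 4.605. Reject H₀. Variables are dependent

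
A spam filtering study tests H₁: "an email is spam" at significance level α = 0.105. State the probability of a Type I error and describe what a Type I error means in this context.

P(Type I error) = α = 0.105. A Type I error is rejecting H₀ when H₀ is actually true (false positive) — here, concluding that an email is spam when in fact this is not the case. Consequence: a legitimate email is sent to the spam folder and the user misses it.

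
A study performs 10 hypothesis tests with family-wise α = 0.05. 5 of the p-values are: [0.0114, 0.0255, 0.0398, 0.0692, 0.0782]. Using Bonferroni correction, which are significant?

Bonferroni α = 0.05/10 = 0.005. None of the given p-values are significant.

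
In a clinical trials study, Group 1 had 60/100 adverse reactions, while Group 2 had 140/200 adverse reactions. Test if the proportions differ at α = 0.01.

p̂₁ = 0.6, p̂₂ = 0.7, pooled p̂ = 0.667. z = -1.732. Critical: ±2.576. Fail to reject H₀.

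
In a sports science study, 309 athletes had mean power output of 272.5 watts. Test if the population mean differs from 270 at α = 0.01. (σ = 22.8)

z = (x̄ - μ₀)/(σ/√n) = (272.5 - 270)/(22.8/√309) = 1.927. Critical value: ±2.576. Since |1.927| ≤ 2.576, Fail to reject H₀.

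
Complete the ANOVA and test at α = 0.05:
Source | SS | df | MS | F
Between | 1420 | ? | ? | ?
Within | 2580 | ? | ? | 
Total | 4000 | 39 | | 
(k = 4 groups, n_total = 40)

df_between = 3, df_within = 36. MS_between = 473.33, MS_within = 71.67. F = 6.605, F_crit ≈ 2.866. Reject H₀.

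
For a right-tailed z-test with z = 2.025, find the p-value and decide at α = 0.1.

p = P(Z > 2.025) = 1 - Φ(2.025) ≈ 0.0214. Since p < 0.1, reject H₀ (significant) at α = 0.1.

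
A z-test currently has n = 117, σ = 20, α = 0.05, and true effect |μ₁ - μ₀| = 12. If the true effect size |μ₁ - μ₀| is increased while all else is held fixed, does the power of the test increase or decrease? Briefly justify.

Power increases: a larger true effect increases the non-centrality λ = |μ₁ - μ₀|/(σ/√n).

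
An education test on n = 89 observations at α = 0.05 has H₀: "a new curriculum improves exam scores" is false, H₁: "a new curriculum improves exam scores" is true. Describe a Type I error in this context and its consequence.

Type I error: rejecting H₀ when it is true — concluding that a new curriculum improves exam scores when in fact it is not. Consequence: adopting a curriculum that gives no real benefit — disruption for nothing.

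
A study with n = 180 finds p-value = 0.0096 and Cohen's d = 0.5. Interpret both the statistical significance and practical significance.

Statistically significant (p = 0.0096 < 0.05). Cohen's d = 0.5 indicates a medium effect size. Both statistical and practical significance should be considered.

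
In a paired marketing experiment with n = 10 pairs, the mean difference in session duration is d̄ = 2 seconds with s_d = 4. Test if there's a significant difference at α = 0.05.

t = d̄/(s_d/√n) = 2/(4/√10) = 1.581. df = 9, critical t = ±2.262. Fail to reject H₀.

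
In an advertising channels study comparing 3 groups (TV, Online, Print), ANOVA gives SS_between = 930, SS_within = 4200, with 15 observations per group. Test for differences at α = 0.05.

df_between = 2, df_within = 42. F = MS_between/MS_within = 465.0/100.0 = 4.65. F_crit ≈ 3.22. Reject H₀. At least one mean differs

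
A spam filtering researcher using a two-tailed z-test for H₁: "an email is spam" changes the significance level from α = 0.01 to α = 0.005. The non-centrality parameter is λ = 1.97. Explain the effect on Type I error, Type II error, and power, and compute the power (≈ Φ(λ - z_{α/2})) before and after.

Decreasing α from 0.01 to 0.005:
• Type I error rate decreases (α is the Type I rate by definition).
• Critical value moves from z_{α/2} = 2.576 to 2.807, so power = Φ(λ - z_{α/2}) goes from Φ(1.97 - 2.576) = 0.272 to Φ(1.97 - 2.807) = 0.201.
• Type II error rate β = 1 - power therefore increases (0.728 → 0.799).
Appropriate when false positives are costly — here, a legitimate email is sent to the spam folder and the user misses it.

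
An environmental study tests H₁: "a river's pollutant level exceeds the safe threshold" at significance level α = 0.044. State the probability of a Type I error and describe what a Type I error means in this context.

P(Type I error) = α = 0.044. A Type I error is rejecting H₀ when H₀ is actually true (false positive) — here, concluding that a river's pollutant level exceeds the safe threshold when in fact this is not the case. Consequence: shutting down a compliant factory unnecessarily.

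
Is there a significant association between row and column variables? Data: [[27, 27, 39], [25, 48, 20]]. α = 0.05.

χ² = 12.076. df = 2, critical = 5.991. Reject H₀. Variables are dependent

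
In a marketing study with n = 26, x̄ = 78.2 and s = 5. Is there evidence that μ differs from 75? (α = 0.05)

t = (x̄ - μ₀)/(s/√n) = (78.2 - 75)/(5/√26) = 3.263. df = 25, critical t = ±2.06. Reject H₀.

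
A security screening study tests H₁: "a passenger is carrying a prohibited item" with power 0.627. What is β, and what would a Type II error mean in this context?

β = 1 - power = 1 - 0.627 = 0.373. A Type II error is failing to reject H₀ when H₀ is false (false negative) — here, failing to conclude that a passenger is carrying a prohibited item when in fact it is true. Consequence: letting a prohibited item through — security breach.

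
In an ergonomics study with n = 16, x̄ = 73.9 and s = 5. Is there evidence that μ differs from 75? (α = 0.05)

t = (x̄ - μ₀)/(s/√n) = (73.9 - 75)/(5/√16) = -0.88. df = 15, critical t = ±2.131. Fail to reject H₀.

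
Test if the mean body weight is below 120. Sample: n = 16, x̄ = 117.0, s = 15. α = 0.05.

t = (117.0 - 120)/(15/√16) = -0.8, df = 15. Critical t = -1.753. Fail to reject H₀.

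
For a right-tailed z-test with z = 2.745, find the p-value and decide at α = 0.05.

p = P(Z > 2.745) = 1 - Φ(2.745) ≈ 0.003. Since p < 0.05, reject H₀ (significant) at α = 0.05.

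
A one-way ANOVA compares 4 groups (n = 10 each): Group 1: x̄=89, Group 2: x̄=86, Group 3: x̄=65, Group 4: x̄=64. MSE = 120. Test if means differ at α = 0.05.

Grand mean = 76.0. SS_between = 5340.0, MS_between = 1780.0. F = 14.833, F_crit ≈ 2.866. Reject H₀.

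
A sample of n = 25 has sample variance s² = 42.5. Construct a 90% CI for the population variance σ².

df = 24. χ²_{0.05} = 36.415, χ²_{0.95} = 13.848. CI for σ² = ((n-1)s²/χ²_{α/2}, (n-1)s²/χ²_{1-α/2}) = (24·42.5/36.415, 24·42.5/13.848) = (28.01, 73.66)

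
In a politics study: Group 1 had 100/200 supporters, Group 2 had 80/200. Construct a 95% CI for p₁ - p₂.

p̂₁ = 0.5, p̂₂ = 0.4. Difference = 0.1. CI = (0.003, 0.197)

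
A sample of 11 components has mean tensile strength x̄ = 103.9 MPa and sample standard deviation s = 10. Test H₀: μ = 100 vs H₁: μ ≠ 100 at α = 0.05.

t = (x̄ - μ₀)/(s/√n) = (103.9 - 100)/(10/√11) = 1.293. df = 10, critical t = ±2.228. Fail to reject H₀.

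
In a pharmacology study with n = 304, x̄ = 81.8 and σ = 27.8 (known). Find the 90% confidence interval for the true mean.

CI = x̄ ± z*(σ/√n) = 81.8 ± 1.645(27.8/√304) = 81.8 ± 2.62 = (79.18, 84.42)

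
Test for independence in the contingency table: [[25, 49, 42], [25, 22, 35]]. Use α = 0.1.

χ² = 5.219. df = 2, critical = 4.605. Reject H₀. Variables are dependent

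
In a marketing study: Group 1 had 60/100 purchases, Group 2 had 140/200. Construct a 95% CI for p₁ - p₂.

p̂₁ = 0.6, p̂₂ = 0.7. Difference = -0.1. CI = (-0.215, 0.015)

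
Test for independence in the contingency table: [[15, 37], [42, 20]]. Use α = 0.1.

χ² = 17.114. df = 1, critical = 2.706. Reject H₀. Variables are dependent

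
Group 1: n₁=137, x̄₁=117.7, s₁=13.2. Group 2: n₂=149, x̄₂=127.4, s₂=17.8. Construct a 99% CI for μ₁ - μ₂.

Difference = -9.7. SE = √(13.2²/137 + 17.8²/149) = 1.843. CI = (-14.45, -4.95)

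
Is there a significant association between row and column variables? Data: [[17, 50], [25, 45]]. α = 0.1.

χ² = 1.722. df = 1, critical = 2.706. Fail to reject H₀. No evidence of dependence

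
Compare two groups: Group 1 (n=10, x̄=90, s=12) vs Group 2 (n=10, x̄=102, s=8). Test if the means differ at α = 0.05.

Pooled sp = 10.2. t = -2.631, df = 18. Critical t = ±2.101. Reject H₀.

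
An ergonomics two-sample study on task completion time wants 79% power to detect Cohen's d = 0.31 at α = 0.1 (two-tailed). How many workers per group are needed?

z_{α/2} = 1.645, z_β = Φ⁻¹(0.79) = 0.806. For small effect (d = 0.31): n per group = 2(z_{α/2} + z_β)²/d² = 2(1.645 + 0.806)²/0.31² = 125.02 → 126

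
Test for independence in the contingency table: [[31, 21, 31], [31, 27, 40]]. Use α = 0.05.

χ² = 0.652. df = 2, critical = 5.991. Fail to reject H₀. No evidence of dependence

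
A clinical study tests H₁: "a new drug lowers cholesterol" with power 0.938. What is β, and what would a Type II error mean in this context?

β = 1 - power = 1 - 0.938 = 0.062. A Type II error is failing to reject H₀ when H₀ is false (false negative) — here, failing to conclude that a new drug lowers cholesterol when in fact it is true. Consequence: shelving an effective drug — patients miss out on a treatment that would have helped.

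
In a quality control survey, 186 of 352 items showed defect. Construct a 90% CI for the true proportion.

p̂ = 0.528. CI = p̂ ± z*√(p̂(1-p̂)/n) = (0.485, 0.572)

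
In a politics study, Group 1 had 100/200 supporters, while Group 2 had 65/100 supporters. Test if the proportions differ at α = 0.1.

p̂₁ = 0.5, p̂₂ = 0.65, pooled p̂ = 0.55. z = -2.462. Critical: ±1.645. Reject H₀.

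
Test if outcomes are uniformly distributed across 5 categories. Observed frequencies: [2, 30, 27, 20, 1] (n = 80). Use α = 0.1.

Expected = 16 each. χ² = Σ(O-E)²/E = 47.125. df = 4, critical value = 7.779. Reject H₀.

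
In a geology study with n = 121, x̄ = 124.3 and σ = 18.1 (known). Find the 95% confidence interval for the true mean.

CI = x̄ ± z*(σ/√n) = 124.3 ± 1.96(18.1/√121) = 124.3 ± 3.23 = (121.07, 127.53)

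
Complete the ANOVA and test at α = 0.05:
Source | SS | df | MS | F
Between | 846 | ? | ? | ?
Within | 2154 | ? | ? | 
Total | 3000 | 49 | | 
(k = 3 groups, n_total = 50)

df_between = 2, df_within = 47. MS_between = 423.0, MS_within = 45.83. F = 9.23, F_crit ≈ 3.195. Reject H₀.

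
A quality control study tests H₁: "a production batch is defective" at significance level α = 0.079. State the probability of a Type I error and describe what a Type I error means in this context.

P(Type I error) = α = 0.079. A Type I error is rejecting H₀ when H₀ is actually true (false positive) — here, concluding that a production batch is defective when in fact this is not the case. Consequence: scrapping a good batch — wasted material and cost for no reason.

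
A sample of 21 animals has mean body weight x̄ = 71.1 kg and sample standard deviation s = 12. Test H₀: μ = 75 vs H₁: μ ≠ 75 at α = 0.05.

t = (x̄ - μ₀)/(s/√n) = (71.1 - 75)/(12/√21) = -1.489. df = 20, critical t = ±2.086. Fail to reject H₀.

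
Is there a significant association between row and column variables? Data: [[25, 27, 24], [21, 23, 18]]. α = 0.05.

χ² = 0.106. df = 2, critical = 5.991. Fail to reject H₀. No evidence of dependence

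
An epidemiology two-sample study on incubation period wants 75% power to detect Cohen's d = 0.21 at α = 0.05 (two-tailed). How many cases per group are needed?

z_{α/2} = 1.96, z_β = Φ⁻¹(0.75) = 0.674. For small effect (d = 0.21): n per group = 2(z_{α/2} + z_β)²/d² = 2(1.96 + 0.674)²/0.21² = 314.6 → 315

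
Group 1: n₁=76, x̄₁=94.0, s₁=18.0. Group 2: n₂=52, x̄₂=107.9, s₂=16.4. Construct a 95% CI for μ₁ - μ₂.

Difference = -13.9. SE = √(18.0²/76 + 16.4²/52) = 3.072. CI = (-19.92, -7.88)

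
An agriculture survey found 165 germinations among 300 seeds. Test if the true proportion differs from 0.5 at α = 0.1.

p̂ = 0.55, p₀ = 0.5. z = (p̂ - p₀)/√(p₀(1-p₀)/n) = 1.732. Critical: ±1.645. Reject H₀.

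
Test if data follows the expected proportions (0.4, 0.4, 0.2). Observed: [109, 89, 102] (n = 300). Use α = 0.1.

Expected: [120.0, 120.0, 60.0]. χ² = 38.417. df = 2, critical = 4.605. Reject H₀.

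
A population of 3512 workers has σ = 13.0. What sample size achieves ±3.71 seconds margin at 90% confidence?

Without FPC: n₀ = (1.645×13.0/3.71)² = 33.225. With FPC: n = n₀N/(n₀+N-1) = 32.9 → n = 33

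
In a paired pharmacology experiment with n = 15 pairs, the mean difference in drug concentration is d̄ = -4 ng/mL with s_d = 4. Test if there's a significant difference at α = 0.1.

t = d̄/(s_d/√n) = -4/(4/√15) = -3.873. df = 14, critical t = ±1.761. Reject H₀.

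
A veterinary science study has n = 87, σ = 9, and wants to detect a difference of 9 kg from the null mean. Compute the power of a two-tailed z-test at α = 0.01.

SE = σ/√n = 9/√87 = 0.965. Non-centrality λ = d/SE = 9/0.965 = 9.327. Power ≈ Φ(λ - z_{α/2}) = Φ(9.327 - 2.576) = Φ(6.751) = 1.0.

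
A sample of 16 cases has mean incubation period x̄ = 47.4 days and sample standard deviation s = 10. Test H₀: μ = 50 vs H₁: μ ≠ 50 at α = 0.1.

t = (x̄ - μ₀)/(s/√n) = (47.4 - 50)/(10/√16) = -1.04. df = 15, critical t = ±1.753. Fail to reject H₀.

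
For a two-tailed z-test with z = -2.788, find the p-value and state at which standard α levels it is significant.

p = 2·P(Z > |-2.788|) = 2·(1 - Φ(2.788)) ≈ 0.0053. Significant at α = 0.1; Significant at α = 0.05; Significant at α = 0.01.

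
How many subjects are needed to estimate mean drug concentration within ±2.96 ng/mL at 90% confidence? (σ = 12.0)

n = (z*σ/E)² = (1.645×12.0/2.96)² = 44.5 → n = 45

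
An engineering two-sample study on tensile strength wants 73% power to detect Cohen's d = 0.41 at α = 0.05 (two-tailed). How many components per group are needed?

z_{α/2} = 1.96, z_β = Φ⁻¹(0.73) = 0.613. For small effect (d = 0.41): n per group = 2(z_{α/2} + z_β)²/d² = 2(1.96 + 0.613)²/0.41² = 78.8 → 79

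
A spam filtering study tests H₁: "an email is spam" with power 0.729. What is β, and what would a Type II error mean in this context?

β = 1 - power = 1 - 0.729 = 0.271. A Type II error is failing to reject H₀ when H₀ is false (false negative) — here, failing to conclude that an email is spam when in fact it is true. Consequence: a spam email lands in the inbox.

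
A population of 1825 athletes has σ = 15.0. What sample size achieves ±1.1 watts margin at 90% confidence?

Without FPC: n₀ = (1.645×15.0/1.1)² = 503.186. With FPC: n = n₀N/(n₀+N-1) = 394.6 → n = 395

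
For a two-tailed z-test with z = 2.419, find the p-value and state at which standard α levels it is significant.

p = 2·P(Z > |2.419|) = 2·(1 - Φ(2.419)) ≈ 0.0156. Significant at α = 0.1; Significant at α = 0.05.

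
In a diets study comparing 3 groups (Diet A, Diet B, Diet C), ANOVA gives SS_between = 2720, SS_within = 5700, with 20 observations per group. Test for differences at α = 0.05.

df_between = 2, df_within = 57. F = MS_between/MS_within = 1360.0/100.0 = 13.6. F_crit ≈ 3.159. Reject H₀. At least one mean differs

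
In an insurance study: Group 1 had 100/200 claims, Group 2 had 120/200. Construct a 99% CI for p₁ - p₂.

p̂₁ = 0.5, p̂₂ = 0.6. Difference = -0.1. CI = (-0.228, 0.028)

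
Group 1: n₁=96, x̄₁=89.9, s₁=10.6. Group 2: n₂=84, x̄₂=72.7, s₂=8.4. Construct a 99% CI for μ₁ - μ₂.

Difference = 17.2. SE = √(10.6²/96 + 8.4²/84) = 1.418. CI = (13.55, 20.85)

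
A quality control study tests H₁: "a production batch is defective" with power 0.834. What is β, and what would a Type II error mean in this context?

β = 1 - power = 1 - 0.834 = 0.166. A Type II error is failing to reject H₀ when H₀ is false (false negative) — here, failing to conclude that a production batch is defective when in fact it is true. Consequence: shipping a defective batch — faulty products reach customers.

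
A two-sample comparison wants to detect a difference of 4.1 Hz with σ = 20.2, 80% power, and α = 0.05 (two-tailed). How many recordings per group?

n per group = 2(z_α/2 + z_β)²σ²/d² = 2×(1.96 + 0.84)²×20.2²/4.1² = 380.6 → n = 381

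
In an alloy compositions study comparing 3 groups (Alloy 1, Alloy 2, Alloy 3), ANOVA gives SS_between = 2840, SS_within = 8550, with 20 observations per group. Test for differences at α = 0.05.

df_between = 2, df_within = 57. F = MS_between/MS_within = 1420.0/150.0 = 9.467. F_crit ≈ 3.159. Reject H₀. At least one mean differs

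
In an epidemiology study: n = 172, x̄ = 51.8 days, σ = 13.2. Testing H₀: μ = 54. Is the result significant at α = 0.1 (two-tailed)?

z = (51.8 - 54)/(13.2/√172) = -2.186. Since |z| > 1.645, significant at α = 0.1.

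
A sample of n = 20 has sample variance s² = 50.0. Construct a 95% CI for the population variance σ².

df = 19. χ²_{0.025} = 32.852, χ²_{0.975} = 8.907. CI for σ² = ((n-1)s²/χ²_{α/2}, (n-1)s²/χ²_{1-α/2}) = (19·50.0/32.852, 19·50.0/8.907) = (28.92, 106.66)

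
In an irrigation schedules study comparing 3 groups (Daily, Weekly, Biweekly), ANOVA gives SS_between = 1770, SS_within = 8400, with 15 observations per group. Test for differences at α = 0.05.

df_between = 2, df_within = 42. F = MS_between/MS_within = 885.0/200.0 = 4.425. F_crit ≈ 3.22. Reject H₀. At least one mean differs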